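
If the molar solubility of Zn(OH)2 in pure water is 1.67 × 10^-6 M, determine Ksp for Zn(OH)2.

Ksp = 1.86 × 10^-17

Zn(OH)2(s) ⇌ Zn^2+ + 2 OH^-
For each mole of Zn(OH)2 that dissolves: [Zn^2+] = s, [OH^-] = 2s.
Ksp = [Zn^2+][OH^-]^2
So Ksp = s × (2s)^2 = 4s^3
Ksp = 4 × (1.67 x 10^-6)^3 = 1.86 × 10^-17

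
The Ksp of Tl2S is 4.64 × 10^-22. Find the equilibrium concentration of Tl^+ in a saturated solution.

[Tl^+] = 9.75e-8 M

Tl2S(s) ⇌ 2 Tl^+ + S^2-
Ksp = [Tl^+]^2[S^2-]
Let s = molar solubility. Then [Tl^+] = 2s and [S^2-] = s.
So Ksp = (2s)^2 × s = 4s^3
Solving, s = (4.64 × 10^-22/4)^(1/3) = 4.877 × 10^-8 M
[Tl^+] = 2s = 9.75 × 10^-8 M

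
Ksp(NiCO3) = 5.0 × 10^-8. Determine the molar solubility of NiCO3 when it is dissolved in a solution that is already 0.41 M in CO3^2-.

NiCO3(s) <=> Ni^2+ + CO3^2-
Ksp = [Ni^2+][CO3^2-]
Let s = moles of NiCO3 that dissolve per litre. [Ni^2+] = s, [CO3^2-] = 0.41 + s ≈ 0.41 (since the CO3^2- already present dominates).
Ksp ≈ s × 0.41
s = 1.2 × 10^-7 M
Check: s = 1.2 × 10^-7 ≪ 0.41, so the approximation is valid.

s = 1.2 × 10^-7 M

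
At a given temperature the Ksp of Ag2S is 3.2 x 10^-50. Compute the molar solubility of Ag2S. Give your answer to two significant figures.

2.0 × 10^-17 M

Ag2S(s) <=> 2 Ag^+ + S^2-
Ksp = [Ag^+]^2[S^2-]
For each mole of Ag2S that dissolves: [Ag^+] = 2s, [S^2-] = s.
Substituting: Ksp = (2s)^2s = 4s^3
s = (3.2 x 10^-50 / 4)^(1/3) = 2.0 x 10^-17 M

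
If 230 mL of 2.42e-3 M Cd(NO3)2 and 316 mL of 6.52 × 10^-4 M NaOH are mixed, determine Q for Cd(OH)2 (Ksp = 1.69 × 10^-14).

1.45 × 10^-10

Total volume = 230 + 316 = 546 mL.
[Cd^2+] = 2.42 x 10^-3 × (230/546) = 1.019 × 10^-3 M
[OH^-] = 6.52 x 10^-4 × (316/546) = 3.773 x 10^-4 M
Cd(OH)2(s) ⇌ Cd^2+(aq) + 2 OH^-(aq), so Q = [Cd^2+][OH^-]^2
Q = (1.019 x 10^-3)(3.773 x 10^-4)^2 = 1.45 x 10^-10
Q > Ksp, so Cd(OH)2 will precipitate.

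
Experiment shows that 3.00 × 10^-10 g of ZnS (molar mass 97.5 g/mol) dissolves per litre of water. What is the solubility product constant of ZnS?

Molar solubility s = (3.00 × 10^-10 g/L) / (97.5 g/mol) = 3.077 × 10^-12 M.
ZnS(s) <=> Zn^2+(aq) + S^2-(aq)
If s mol/L of ZnS dissolves, [Zn^2+] = s and [S^2-] = s.
Ksp = [Zn^2+][S^2-]
Ksp = s^2
Ksp = (3.077 x 10^-12)^2 = 9.47 x 10^-24

Ksp ≈ 9.47e-24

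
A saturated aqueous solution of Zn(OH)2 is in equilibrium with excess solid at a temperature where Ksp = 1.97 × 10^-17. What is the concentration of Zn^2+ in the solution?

[Zn^2+] ≈ 1.70 x 10^-6 M

Zn(OH)2(s) ⇌ Zn^2+ + 2 OH^-
Ksp = [Zn^2+][OH^-]^2
If s mol/L of Zn(OH)2 dissolves, [Zn^2+] = s and [OH^-] = 2s.
Ksp = s(2s)^2 = 4s^3
Solving, s = (1.97 × 10^-17/4)^(1/3) = 1.701 x 10^-6 M
[Zn^2+] = s = 1.70 × 10^-6 M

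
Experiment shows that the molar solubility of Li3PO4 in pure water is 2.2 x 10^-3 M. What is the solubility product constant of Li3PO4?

Ksp = 6.3 x 10^-10

Li3PO4(s) <=> 3 Li^+ + PO4^3-
If s mol/L of Li3PO4 dissolves, [Li^+] = 3s and [PO4^3-] = s.
Ksp = [Li^+]^3[PO4^3-]
Ksp = (3s)^3s = 27s^4
Ksp = 27 × (2.2 x 10^-3)^4 = 6.3 × 10^-10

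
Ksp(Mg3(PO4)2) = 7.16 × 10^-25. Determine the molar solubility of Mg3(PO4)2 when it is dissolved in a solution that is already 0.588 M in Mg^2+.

Mg3(PO4)2(s) ⇌ 3 Mg^2+ + 2 PO4^3-
Ksp = [Mg^2+]^3[PO4^3-]^2
Let s = moles of Mg3(PO4)2 that dissolve per litre. [Mg^2+] = 0.588 + 3s ≈ 0.588, [PO4^3-] = 2s (since the Mg^2+ already present dominates).
Ksp ≈ (0.588)^3 × (2s)^2
s = 9.38 × 10^-13 M
Check: 3s = 2.8 x 10^-12 ≪ 0.588, so the approximation is valid.

s ≈ 9.38 × 10^-13 M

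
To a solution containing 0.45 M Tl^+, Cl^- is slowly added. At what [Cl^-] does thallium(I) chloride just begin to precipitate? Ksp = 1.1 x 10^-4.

TlCl(s) <=> Tl^+(aq) + Cl^-(aq)
Ksp = [Tl^+][Cl^-]
Precipitation begins when Q = Ksp. With [Tl^+] = 0.45 M:
1.1 x 10^-4 = (0.45) × [Cl^-]
[Cl^-] = (1.1 x 10^-4 / 4.5 × 10^-1) = 2.4 x 10^-4 M

[Cl^-] ≈ 2.4e-4 M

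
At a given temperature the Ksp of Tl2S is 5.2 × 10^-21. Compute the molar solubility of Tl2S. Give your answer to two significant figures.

Tl2S(s) <=> 2 Tl^+ + S^2-
Ksp = [Tl^+]^2[S^2-]
For each mole of Tl2S that dissolves: [Tl^+] = 2s, [S^2-] = s.
So Ksp = (2s)^2 × s = 4s^3
Solving, s = (5.2 × 10^-21/4)^(1/3) = 1.1 x 10^-7 M

1.1e-7 M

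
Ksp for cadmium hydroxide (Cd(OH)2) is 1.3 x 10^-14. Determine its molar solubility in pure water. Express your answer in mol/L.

Cd(OH)2(s) ⇌ Cd^2+(aq) + 2 OH^-(aq)
Ksp = [Cd^2+][OH^-]^2
Let s = molar solubility. Then [Cd^2+] = s and [OH^-] = 2s.
Substituting: Ksp = s(2s)^2 = 4s^3
s = (1.3 x 10^-14 / 4)^(1/3) = 1.5 x 10^-5 M

1.5e-5 M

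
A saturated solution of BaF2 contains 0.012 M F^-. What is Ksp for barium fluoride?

Ksp ≈ 8.6e-7

BaF2(s) ⇌ Ba^2+(aq) + 2 F^-(aq)
Stoichiometry gives [Ba^2+] = (1/2)[F^-] = 6.00 × 10^-3 M.
Ksp = [Ba^2+][F^-]^2
Ksp = 6.00 × 10^-3 × (1.2 × 10^-2)^2 = 8.6 × 10^-7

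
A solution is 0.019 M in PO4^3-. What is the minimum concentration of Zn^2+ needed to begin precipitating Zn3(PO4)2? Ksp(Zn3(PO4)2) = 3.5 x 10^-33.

Zn3(PO4)2(s) ⇌ 3 Zn^2+ + 2 PO4^3-
Ksp = [Zn^2+]^3[PO4^3-]^2
Precipitation begins when Q = Ksp. With [PO4^3-] = 0.019 M:
3.5 x 10^-33 = (0.019)^2 × [Zn^2+]^3
[Zn^2+] = (3.5 x 10^-33 / 3.61 × 10^-4)^(1/3) = 2.1 × 10^-10 M

[Zn^2+] = 2.1e-10 M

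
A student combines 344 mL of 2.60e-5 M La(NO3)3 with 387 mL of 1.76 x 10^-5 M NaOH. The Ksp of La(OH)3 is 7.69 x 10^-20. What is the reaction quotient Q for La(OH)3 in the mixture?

9.90 × 10^-21

Total volume = 344 + 387 = 731 mL.
[La^3+] = 2.60 × 10^-5 × (344/731) = 1.224 x 10^-5 M
[OH^-] = 1.76 x 10^-5 × (387/731) = 9.318 x 10^-6 M
La(OH)3(s) <=> La^3+ + 3 OH^-, so Q = [La^3+][OH^-]^3
Q = (1.224 × 10^-5)(9.318 × 10^-6)^3 = 9.90 × 10^-21
Q < Ksp, so no precipitate of La(OH)3 forms.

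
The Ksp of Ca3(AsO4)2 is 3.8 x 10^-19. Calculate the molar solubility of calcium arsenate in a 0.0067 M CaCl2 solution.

Ca3(AsO4)2(s) ⇌ 3 Ca^2+(aq) + 2 AsO4^3-(aq)
Ksp = [Ca^2+]^3[AsO4^3-]^2
If s mol/L dissolves here, [Ca^2+] = 0.0067 + 3s ≈ 0.0067, [AsO4^3-] = 2s (common-ion effect: Ca^2+ is already 0.0067 M).
Ksp ≈ (0.0067)^3 × (2s)^2
s = 5.6 × 10^-7 M
Check: 3s = 1.7 × 10^-6 ≪ 0.0067, so the approximation is valid.

s ≈ 5.6 x 10^-7 M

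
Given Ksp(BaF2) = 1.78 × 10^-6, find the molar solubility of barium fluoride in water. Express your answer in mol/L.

BaF2(s) <=> Ba^2+(aq) + 2 F^-(aq)
Ksp = [Ba^2+][F^-]^2
For each mole of BaF2 that dissolves: [Ba^2+] = s, [F^-] = 2s.
Ksp = s(2s)^2 = 4s^3
s = (1.78 × 10^-6 / 4)^(1/3) = 7.63 × 10^-3 M

7.63e-3 M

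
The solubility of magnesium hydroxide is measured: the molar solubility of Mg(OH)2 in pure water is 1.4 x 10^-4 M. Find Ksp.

Ksp ≈ 1.1 × 10^-11

Mg(OH)2(s) ⇌ Mg^2+(aq) + 2 OH^-(aq)
If s mol/L of Mg(OH)2 dissolves, [Mg^2+] = s and [OH^-] = 2s.
Ksp = [Mg^2+][OH^-]^2
Substituting: Ksp = s(2s)^2 = 4s^3
Ksp = 4 × (1.4 × 10^-4)^3 = 1.1 × 10^-11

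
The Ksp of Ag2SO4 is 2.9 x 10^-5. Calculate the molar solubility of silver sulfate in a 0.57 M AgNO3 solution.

Ag2SO4(s) ⇌ 2 Ag^+ + SO4^2-
Ksp = [Ag^+]^2[SO4^2-]
If s mol/L dissolves here, [Ag^+] = 0.57 + 2s ≈ 0.57, [SO4^2-] = s (since Ag^+ from AgNO3 dominates).
Ksp ≈ (0.57)^2 × s
s = 8.9 × 10^-5 M
Check: 2s = 1.8 × 10^-4 ≪ 0.57, so the approximation is valid.

s = 8.9 x 10^-5 M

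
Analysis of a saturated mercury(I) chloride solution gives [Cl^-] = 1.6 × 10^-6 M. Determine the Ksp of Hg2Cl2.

Ksp ≈ 2.0e-18

Hg2Cl2(s) ⇌ Hg2^2+ + 2 Cl^-
Stoichiometry gives [Hg2^2+] = (1/2)[Cl^-] = 8.00 × 10^-7 M.
Ksp = [Hg2^2+][Cl^-]^2
Ksp = 8.00 × 10^-7 × (1.6 × 10^-6)^2 = 2.0 x 10^-18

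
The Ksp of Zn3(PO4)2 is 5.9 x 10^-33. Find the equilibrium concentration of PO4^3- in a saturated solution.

Zn3(PO4)2(s) ⇌ 3 Zn^2+(aq) + 2 PO4^3-(aq)
Ksp = [Zn^2+]^3[PO4^3-]^2
For each mole of Zn3(PO4)2 that dissolves: [Zn^2+] = 3s, [PO4^3-] = 2s.
Substituting: Ksp = (3s)^3(2s)^2 = 108s^5
s^5 = 5.9 x 10^-33 / 108, so s = 1.40 x 10^-7 M
[PO4^3-] = 2s = 2.8 x 10^-7 M

[PO4^3-] = 2.8 x 10^-7 M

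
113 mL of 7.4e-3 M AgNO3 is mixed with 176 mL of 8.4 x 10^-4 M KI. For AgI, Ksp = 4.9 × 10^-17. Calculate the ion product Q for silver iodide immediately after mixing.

1.5 × 10^-6

Total volume = 113 + 176 = 289 mL.
[Ag^+] = 7.4 × 10^-3 × (113/289) = 2.89 × 10^-3 M
[I^-] = 8.4 × 10^-4 × (176/289) = 5.12 x 10^-4 M
AgI(s) <=> Ag^+ + I^-, so Q = [Ag^+][I^-]
Q = (2.89 × 10^-3)(5.12 × 10^-4) = 1.5 × 10^-6
Q > Ksp, so AgI will precipitate.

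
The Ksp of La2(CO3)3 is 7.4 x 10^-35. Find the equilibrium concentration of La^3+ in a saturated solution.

La2(CO3)3(s) <=> 2 La^3+ + 3 CO3^2-
Ksp = [La^3+]^2[CO3^2-]^3
If s mol/L of La2(CO3)3 dissolves, [La^3+] = 2s and [CO3^2-] = 3s.
So Ksp = (2s)^2 × (3s)^3 = 108s^5
s^5 = 7.4 x 10^-35 / 108, so s = 5.85 × 10^-8 M
[La^3+] = 2s = 1.2 × 10^-7 M

[La^3+] = 1.2e-7 M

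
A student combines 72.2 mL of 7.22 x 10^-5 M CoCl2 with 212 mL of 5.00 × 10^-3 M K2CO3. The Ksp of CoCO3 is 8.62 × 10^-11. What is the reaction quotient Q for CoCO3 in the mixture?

Total volume = 72.2 + 212 = 284.2 mL.
[Co^2+] = 7.22 x 10^-5 × (72.2/284.2) = 1.834 × 10^-5 M
[CO3^2-] = 5.00 x 10^-3 × (212/284.2) = 3.730 × 10^-3 M
CoCO3(s) ⇌ Co^2+(aq) + CO3^2-(aq), so Q = [Co^2+][CO3^2-]
Q = (1.834 × 10^-5)(3.730 x 10^-3) = 6.84 × 10^-8
Q > Ksp, so CoCO3 will precipitate.

Q ≈ 6.84e-8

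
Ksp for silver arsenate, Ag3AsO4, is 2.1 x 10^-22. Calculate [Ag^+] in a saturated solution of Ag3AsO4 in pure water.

Ag3AsO4(s) <=> 3 Ag^+ + AsO4^3-
Ksp = [Ag^+]^3[AsO4^3-]
If s mol/L of Ag3AsO4 dissolves, [Ag^+] = 3s and [AsO4^3-] = s.
So Ksp = (3s)^3 × s = 27s^4
s = (2.1 x 10^-22 / 27)^(1/4) = 1.67 x 10^-6 M
[Ag^+] = 3s = 5.0 x 10^-6 M

5.0e-6 M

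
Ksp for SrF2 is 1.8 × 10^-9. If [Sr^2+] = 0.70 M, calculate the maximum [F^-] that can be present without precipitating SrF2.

[F^-] ≈ 5.1 x 10^-5 M

SrF2(s) ⇌ Sr^2+ + 2 F^-
Ksp = [Sr^2+][F^-]^2
Precipitation begins when Q = Ksp. With [Sr^2+] = 0.70 M:
1.8 × 10^-9 = (0.70) × [F^-]^2
[F^-] = (1.8 × 10^-9 / 7.0 × 10^-1)^(1/2) = 5.1 x 10^-5 M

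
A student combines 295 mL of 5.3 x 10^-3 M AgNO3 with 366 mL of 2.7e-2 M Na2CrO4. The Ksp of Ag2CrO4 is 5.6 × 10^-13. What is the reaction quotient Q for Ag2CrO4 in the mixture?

Total volume = 295 + 366 = 661 mL.
[Ag^+] = 5.3 × 10^-3 × (295/661) = 2.37 x 10^-3 M
[CrO4^2-] = 2.7 x 10^-2 × (366/661) = 1.50 × 10^-2 M
Ag2CrO4(s) ⇌ 2 Ag^+(aq) + CrO4^2-(aq), so Q = [Ag^+]^2[CrO4^2-]
Q = (2.37 × 10^-3)^2(1.50 x 10^-2) = 8.4 × 10^-8
Q > Ksp, so Ag2CrO4 will precipitate.

8.4e-8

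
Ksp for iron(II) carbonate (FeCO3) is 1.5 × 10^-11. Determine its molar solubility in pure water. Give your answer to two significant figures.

s ≈ 3.9 x 10^-6 M

FeCO3(s) ⇌ Fe^2+(aq) + CO3^2-(aq)
Ksp = [Fe^2+][CO3^2-]
Let s = molar solubility. Then [Fe^2+] = s and [CO3^2-] = s.
Ksp = (s)(s) = s^2
s = (1.5 × 10^-11)^(1/2) = 3.9 x 10^-6 M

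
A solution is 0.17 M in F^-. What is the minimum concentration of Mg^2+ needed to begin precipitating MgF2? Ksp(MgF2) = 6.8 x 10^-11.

MgF2(s) <=> Mg^2+ + 2 F^-
Ksp = [Mg^2+][F^-]^2
Precipitation begins when Q = Ksp. With [F^-] = 0.17 M:
6.8 x 10^-11 = (0.17)^2 × [Mg^2+]
[Mg^2+] = (6.8 x 10^-11 / 2.89 × 10^-2) = 2.4 x 10^-9 M

[Mg^2+] ≈ 2.4 × 10^-9 M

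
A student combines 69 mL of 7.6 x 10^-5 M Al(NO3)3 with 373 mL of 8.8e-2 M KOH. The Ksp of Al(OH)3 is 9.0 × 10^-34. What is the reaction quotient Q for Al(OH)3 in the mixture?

4.9 × 10^-9

Total volume = 69 + 373 = 442 mL.
[Al^3+] = 7.6 x 10^-5 × (69/442) = 1.19 × 10^-5 M
[OH^-] = 8.8 × 10^-2 × (373/442) = 7.43 × 10^-2 M
Al(OH)3(s) ⇌ Al^3+(aq) + 3 OH^-(aq), so Q = [Al^3+][OH^-]^3
Q = (1.19 × 10^-5)(7.43 × 10^-2)^3 = 4.9 × 10^-9
Q > Ksp, so Al(OH)3 will precipitate.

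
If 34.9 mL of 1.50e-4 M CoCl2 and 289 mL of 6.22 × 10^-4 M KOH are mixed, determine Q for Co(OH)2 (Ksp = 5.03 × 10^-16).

Total volume = 34.9 + 289 = 323.9 mL.
[Co^2+] = 1.50 × 10^-4 × (34.9/323.9) = 1.616 x 10^-5 M
[OH^-] = 6.22 × 10^-4 × (289/323.9) = 5.550 × 10^-4 M
Co(OH)2(s) <=> Co^2+ + 2 OH^-, so Q = [Co^2+][OH^-]^2
Q = (1.616 x 10^-5)(5.550 × 10^-4)^2 = 4.98 × 10^-12
Q > Ksp, so Co(OH)2 will precipitate.

Q = 4.98 x 10^-12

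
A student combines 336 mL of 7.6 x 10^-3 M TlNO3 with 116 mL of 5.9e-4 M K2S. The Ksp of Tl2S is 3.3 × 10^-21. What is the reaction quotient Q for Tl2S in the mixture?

Q = 4.8e-9

Total volume = 336 + 116 = 452 mL.
[Tl^+] = 7.6 × 10^-3 × (336/452) = 5.65 × 10^-3 M
[S^2-] = 5.9 × 10^-4 × (116/452) = 1.51 × 10^-4 M
Tl2S(s) <=> 2 Tl^+(aq) + S^2-(aq), so Q = [Tl^+]^2[S^2-]
Q = (5.65 x 10^-3)^2(1.51 × 10^-4) = 4.8 x 10^-9
Q > Ksp, so Tl2S will precipitate.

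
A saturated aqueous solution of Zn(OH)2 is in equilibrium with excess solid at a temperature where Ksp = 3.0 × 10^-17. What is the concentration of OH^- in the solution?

[OH^-] = 3.9 x 10^-6 M

Zn(OH)2(s) ⇌ Zn^2+ + 2 OH^-
Ksp = [Zn^2+][OH^-]^2
If s mol/L of Zn(OH)2 dissolves, [Zn^2+] = s and [OH^-] = 2s.
Ksp = s(2s)^2 = 4s^3
s^3 = 3.0 × 10^-17 / 4, so s = 1.96 × 10^-6 M
[OH^-] = 2s = 3.9 × 10^-6 M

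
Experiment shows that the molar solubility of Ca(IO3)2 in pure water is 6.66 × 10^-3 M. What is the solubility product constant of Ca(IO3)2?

Ksp = 1.18e-6

Ca(IO3)2(s) ⇌ Ca^2+ + 2 IO3^-
Let s = molar solubility. Then [Ca^2+] = s and [IO3^-] = 2s.
Ksp = [Ca^2+][IO3^-]^2
So Ksp = s × (2s)^2 = 4s^3
With s = 6.66 × 10^-3: Ksp = 1.18 x 10^-6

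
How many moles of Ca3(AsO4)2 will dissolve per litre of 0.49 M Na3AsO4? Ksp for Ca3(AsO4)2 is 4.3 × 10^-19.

s ≈ 4.0 × 10^-7 M

Ca3(AsO4)2(s) ⇌ 3 Ca^2+ + 2 AsO4^3-
Ksp = [Ca^2+]^3[AsO4^3-]^2
If s mol/L dissolves here, [Ca^2+] = 3s, [AsO4^3-] = 0.49 + 2s ≈ 0.49 (Ksp is small, so little additional dissolves).
Ksp ≈ (3s)^3 × (0.49)^2
s = 4.0 x 10^-7 M
Check: 2s = 8.1 x 10^-7 ≪ 0.49, so the approximation is valid.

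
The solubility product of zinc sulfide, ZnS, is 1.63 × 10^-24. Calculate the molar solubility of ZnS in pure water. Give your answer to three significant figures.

s = 1.28 × 10^-12 M

ZnS(s) ⇌ Zn^2+ + S^2-
Ksp = [Zn^2+][S^2-]
For each mole of ZnS that dissolves: [Zn^2+] = s, [S^2-] = s.
Ksp = s^2
s = √(1.63 × 10^-24) = 1.28 × 10^-12 M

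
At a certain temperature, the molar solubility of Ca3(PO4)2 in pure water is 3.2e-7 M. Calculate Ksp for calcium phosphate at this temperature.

Ca3(PO4)2(s) <=> 3 Ca^2+(aq) + 2 PO4^3-(aq)
If s mol/L of Ca3(PO4)2 dissolves, [Ca^2+] = 3s and [PO4^3-] = 2s.
Ksp = [Ca^2+]^3[PO4^3-]^2
So Ksp = (3s)^3 × (2s)^2 = 108s^5
Ksp = 108 × (3.2 x 10^-7)^5 = 3.6 x 10^-31

Ksp ≈ 3.6e-31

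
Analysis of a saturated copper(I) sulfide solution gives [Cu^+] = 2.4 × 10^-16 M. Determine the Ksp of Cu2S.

Cu2S(s) ⇌ 2 Cu^+ + S^2-
Stoichiometry gives [S^2-] = (1/2)[Cu^+] = 1.20 × 10^-16 M.
Ksp = [Cu^+]^2[S^2-]
Ksp = (2.4 x 10^-16)^2 × 1.20 × 10^-16 = 6.9 x 10^-48

Ksp ≈ 6.9 x 10^-48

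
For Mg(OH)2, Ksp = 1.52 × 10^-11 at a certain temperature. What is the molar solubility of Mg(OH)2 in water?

Mg(OH)2(s) <=> Mg^2+ + 2 OH^-
Ksp = [Mg^2+][OH^-]^2
With molar solubility s: [Mg^2+] = s, [OH^-] = 2s.
So Ksp = s × (2s)^2 = 4s^3
s = (1.52 × 10^-11 / 4)^(1/3) = 1.56 × 10^-4 M

s ≈ 1.56e-4 M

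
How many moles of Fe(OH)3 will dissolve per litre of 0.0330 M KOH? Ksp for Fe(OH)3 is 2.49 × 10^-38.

Fe(OH)3(s) ⇌ Fe^3+(aq) + 3 OH^-(aq)
Ksp = [Fe^3+][OH^-]^3
Let s = moles of Fe(OH)3 that dissolve per litre. [Fe^3+] = s, [OH^-] = 0.0330 + 3s ≈ 0.0330 (Ksp is small, so little additional dissolves).
Ksp ≈ s × (0.0330)^3
s = 6.93 × 10^-34 M
Check: 3s = 2.1 × 10^-33 ≪ 0.0330, so the approximation is valid.

6.93 x 10^-34 M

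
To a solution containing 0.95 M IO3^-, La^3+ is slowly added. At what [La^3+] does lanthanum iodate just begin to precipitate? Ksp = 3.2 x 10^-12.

La(IO3)3(s) ⇌ La^3+(aq) + 3 IO3^-(aq)
Ksp = [La^3+][IO3^-]^3
Precipitation begins when Q = Ksp. With [IO3^-] = 0.95 M:
3.2 x 10^-12 = (0.95)^3 × [La^3+]
[La^3+] = (3.2 x 10^-12 / 8.57 × 10^-1) = 3.7 × 10^-12 M

[La^3+] = 3.7 × 10^-12 M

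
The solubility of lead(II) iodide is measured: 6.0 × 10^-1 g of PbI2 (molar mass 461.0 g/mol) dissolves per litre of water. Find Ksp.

Molar solubility s = (6.0 × 10^-1 g/L) / (461.0 g/mol) = 1.30 × 10^-3 M.
PbI2(s) <=> Pb^2+(aq) + 2 I^-(aq)
If s mol/L of PbI2 dissolves, [Pb^2+] = s and [I^-] = 2s.
Ksp = [Pb^2+][I^-]^2
Ksp = s(2s)^2 = 4s^3
With s = 1.30 × 10^-3: Ksp = 8.8 x 10^-9

Ksp = 8.8 × 10^-9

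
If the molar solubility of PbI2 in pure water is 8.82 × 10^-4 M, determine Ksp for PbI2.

Ksp ≈ 2.74 × 10^-9

PbI2(s) ⇌ Pb^2+(aq) + 2 I^-(aq)
For each mole of PbI2 that dissolves: [Pb^2+] = s, [I^-] = 2s.
Ksp = [Pb^2+][I^-]^2
So Ksp = s × (2s)^2 = 4s^3
With s = 8.82 × 10^-4: Ksp = 2.74 × 10^-9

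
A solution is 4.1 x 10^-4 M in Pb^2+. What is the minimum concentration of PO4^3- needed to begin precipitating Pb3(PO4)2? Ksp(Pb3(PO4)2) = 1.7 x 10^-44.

[PO4^3-] ≈ 1.6 × 10^-17 M

Pb3(PO4)2(s) ⇌ 3 Pb^2+ + 2 PO4^3-
Ksp = [Pb^2+]^3[PO4^3-]^2
Precipitation begins when Q = Ksp. With [Pb^2+] = 4.1 x 10^-4 M:
1.7 x 10^-44 = (4.1 x 10^-4)^3 × [PO4^3-]^2
[PO4^3-] = (1.7 x 10^-44 / 6.89 × 10^-11)^(1/2) = 1.6 x 10^-17 M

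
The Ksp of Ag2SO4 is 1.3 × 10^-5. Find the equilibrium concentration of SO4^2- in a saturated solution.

Ag2SO4(s) ⇌ 2 Ag^+ + SO4^2-
Ksp = [Ag^+]^2[SO4^2-]
With molar solubility s: [Ag^+] = 2s, [SO4^2-] = s.
Ksp = (2s)^2s = 4s^3
Solving, s = (1.3 × 10^-5/4)^(1/3) = 1.48 x 10^-2 M
[SO4^2-] = s = 1.5 × 10^-2 M

1.5e-2 M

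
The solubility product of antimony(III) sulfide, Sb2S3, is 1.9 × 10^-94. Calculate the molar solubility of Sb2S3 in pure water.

Sb2S3(s) ⇌ 2 Sb^3+(aq) + 3 S^2-(aq)
Ksp = [Sb^3+]^2[S^2-]^3
With molar solubility s: [Sb^3+] = 2s, [S^2-] = 3s.
Substituting: Ksp = (2s)^2(3s)^3 = 108s^5
s^5 = 1.9 × 10^-94 / 108, so s = 7.1 × 10^-20 M

7.1 × 10^-20 M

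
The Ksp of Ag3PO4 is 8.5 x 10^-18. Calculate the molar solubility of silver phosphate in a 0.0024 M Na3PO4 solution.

s = 5.1e-6 M

Ag3PO4(s) <=> 3 Ag^+ + PO4^3-
Ksp = [Ag^+]^3[PO4^3-]
If s mol/L dissolves here, [Ag^+] = 3s, [PO4^3-] = 0.0024 + s ≈ 0.0024 (Ksp is small, so little additional dissolves).
Ksp ≈ (3s)^3 × 0.0024
s = 5.1 × 10^-6 M
Check: s = 5.1 × 10^-6 ≪ 0.0024, so the approximation is valid.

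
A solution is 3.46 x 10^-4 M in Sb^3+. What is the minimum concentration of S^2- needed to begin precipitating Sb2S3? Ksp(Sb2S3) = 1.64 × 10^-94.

1.11 × 10^-29 M

Sb2S3(s) ⇌ 2 Sb^3+(aq) + 3 S^2-(aq)
Ksp = [Sb^3+]^2[S^2-]^3
Precipitation begins when Q = Ksp. With [Sb^3+] = 3.46 x 10^-4 M:
1.64 × 10^-94 = (3.46 x 10^-4)^2 × [S^2-]^3
[S^2-] = (1.64 × 10^-94 / 1.197 × 10^-7)^(1/3) = 1.11 x 10^-29 M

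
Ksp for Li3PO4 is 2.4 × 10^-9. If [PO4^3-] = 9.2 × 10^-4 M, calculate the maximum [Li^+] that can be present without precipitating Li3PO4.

Li3PO4(s) ⇌ 3 Li^+ + PO4^3-
Ksp = [Li^+]^3[PO4^3-]
Precipitation begins when Q = Ksp. With [PO4^3-] = 9.2 × 10^-4 M:
2.4 × 10^-9 = (9.2 × 10^-4) × [Li^+]^3
[Li^+] = (2.4 × 10^-9 / 9.2 x 10^-4)^(1/3) = 1.4 × 10^-2 M

[Li^+] ≈ 1.4 × 10^-2 M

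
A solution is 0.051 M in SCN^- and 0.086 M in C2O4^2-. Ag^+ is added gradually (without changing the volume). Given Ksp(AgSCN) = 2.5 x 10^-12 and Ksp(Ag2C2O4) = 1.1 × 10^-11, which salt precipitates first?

Precipitation of each salt starts when its ion product equals its Ksp.
For AgSCN: 2.5 x 10^-12 = 0.051 × [Ag^+]  ⇒  [Ag^+] = 4.9 x 10^-11 M.
For Ag2C2O4: 1.1 × 10^-11 = 0.086 × [Ag^+]^2  ⇒  [Ag^+] = 1.1 × 10^-5 M.
The salt with the lower threshold [Ag^+] precipitates first: AgSCN.

AgSCN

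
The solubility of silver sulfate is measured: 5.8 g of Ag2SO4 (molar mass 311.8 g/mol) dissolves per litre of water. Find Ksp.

Ksp ≈ 2.6 × 10^-5

Molar solubility s = (5.8 g/L) / (311.8 g/mol) = 1.86 x 10^-2 M.
Ag2SO4(s) ⇌ 2 Ag^+(aq) + SO4^2-(aq)
Let s = molar solubility. Then [Ag^+] = 2s and [SO4^2-] = s.
Ksp = [Ag^+]^2[SO4^2-]
Substituting: Ksp = (2s)^2s = 4s^3
With s = 1.86 × 10^-2: Ksp = 2.6 × 10^-5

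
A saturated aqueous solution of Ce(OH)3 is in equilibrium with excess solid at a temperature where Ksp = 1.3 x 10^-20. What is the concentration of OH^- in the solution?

Ce(OH)3(s) <=> Ce^3+ + 3 OH^-
Ksp = [Ce^3+][OH^-]^3
For each mole of Ce(OH)3 that dissolves: [Ce^3+] = s, [OH^-] = 3s.
Ksp = s(3s)^3 = 27s^4
Solving, s = (1.3 x 10^-20/27)^(1/4) = 4.68 × 10^-6 M
[OH^-] = 3s = 1.4 × 10^-5 M

1.4 x 10^-5 M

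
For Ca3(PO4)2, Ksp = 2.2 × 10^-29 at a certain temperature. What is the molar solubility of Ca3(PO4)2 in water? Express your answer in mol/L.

Ca3(PO4)2(s) <=> 3 Ca^2+ + 2 PO4^3-
Ksp = [Ca^2+]^3[PO4^3-]^2
If s mol/L of Ca3(PO4)2 dissolves, [Ca^2+] = 3s and [PO4^3-] = 2s.
Ksp = (3s)^3(2s)^2 = 108s^5
s = (2.2 × 10^-29 / 108)^(1/5) = 7.3 x 10^-7 M

s = 7.3 × 10^-7 M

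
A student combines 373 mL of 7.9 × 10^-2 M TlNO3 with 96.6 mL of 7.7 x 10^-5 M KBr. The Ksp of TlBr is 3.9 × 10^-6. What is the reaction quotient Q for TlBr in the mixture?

Total volume = 373 + 96.6 = 469.6 mL.
[Tl^+] = 7.9 × 10^-2 × (373/469.6) = 6.27 x 10^-2 M
[Br^-] = 7.7 × 10^-5 × (96.6/469.6) = 1.58 × 10^-5 M
TlBr(s) ⇌ Tl^+ + Br^-, so Q = [Tl^+][Br^-]
Q = (6.27 × 10^-2)(1.58 × 10^-5) = 9.9 × 10^-7
Q < Ksp, so no precipitate of TlBr forms.

9.9 × 10^-7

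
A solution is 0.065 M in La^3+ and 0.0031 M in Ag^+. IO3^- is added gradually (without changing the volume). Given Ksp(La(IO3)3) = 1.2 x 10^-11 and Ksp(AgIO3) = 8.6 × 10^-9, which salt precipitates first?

Precipitation of each salt starts when its ion product equals its Ksp.
For La(IO3)3: 1.2 x 10^-11 = 0.065 × [IO3^-]^3  ⇒  [IO3^-] = 5.7 x 10^-4 M.
For AgIO3: 8.6 × 10^-9 = 0.0031 × [IO3^-]  ⇒  [IO3^-] = 2.8 × 10^-6 M.
The salt with the lower threshold [IO3^-] precipitates first: AgIO3.

AgIO3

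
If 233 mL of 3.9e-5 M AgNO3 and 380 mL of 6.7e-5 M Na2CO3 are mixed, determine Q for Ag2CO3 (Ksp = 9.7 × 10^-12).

Q = 9.1 × 10^-15

Total volume = 233 + 380 = 613 mL.
[Ag^+] = 3.9 x 10^-5 × (233/613) = 1.48 x 10^-5 M
[CO3^2-] = 6.7 × 10^-5 × (380/613) = 4.15 × 10^-5 M
Ag2CO3(s) ⇌ 2 Ag^+ + CO3^2-, so Q = [Ag^+]^2[CO3^2-]
Q = (1.48 × 10^-5)^2(4.15 × 10^-5) = 9.1 × 10^-15
Q < Ksp, so no precipitate of Ag2CO3 forms.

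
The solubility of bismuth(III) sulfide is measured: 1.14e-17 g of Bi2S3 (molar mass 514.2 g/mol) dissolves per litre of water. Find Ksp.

Molar solubility s = (1.14 x 10^-17 g/L) / (514.2 g/mol) = 2.217 × 10^-20 M.
Bi2S3(s) ⇌ 2 Bi^3+(aq) + 3 S^2-(aq)
With molar solubility s: [Bi^3+] = 2s, [S^2-] = 3s.
Ksp = [Bi^3+]^2[S^2-]^3
Ksp = (2s)^2(3s)^3 = 108s^5
Ksp = 108 × (2.217 × 10^-20)^5 = 5.78 x 10^-97

Ksp ≈ 5.78 × 10^-97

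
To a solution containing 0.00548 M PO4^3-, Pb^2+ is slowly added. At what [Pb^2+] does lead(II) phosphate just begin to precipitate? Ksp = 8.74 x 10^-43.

3.08 × 10^-13 M

Pb3(PO4)2(s) <=> 3 Pb^2+ + 2 PO4^3-
Ksp = [Pb^2+]^3[PO4^3-]^2
Precipitation begins when Q = Ksp. With [PO4^3-] = 0.00548 M:
8.74 x 10^-43 = (0.00548)^2 × [Pb^2+]^3
[Pb^2+] = (8.74 x 10^-43 / 3.003 × 10^-5)^(1/3) = 3.08 × 10^-13 M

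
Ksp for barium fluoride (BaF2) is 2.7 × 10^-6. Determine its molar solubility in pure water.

BaF2(s) <=> Ba^2+ + 2 F^-
Ksp = [Ba^2+][F^-]^2
If s mol/L of BaF2 dissolves, [Ba^2+] = s and [F^-] = 2s.
Ksp = s(2s)^2 = 4s^3
s = (2.7 × 10^-6 / 4)^(1/3) = 8.8 × 10^-3 M

s ≈ 8.8 × 10^-3 M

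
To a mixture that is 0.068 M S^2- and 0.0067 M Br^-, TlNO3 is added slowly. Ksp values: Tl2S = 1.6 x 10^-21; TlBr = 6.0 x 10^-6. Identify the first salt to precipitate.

Each salt begins to precipitate when Q = Ksp, i.e. when [Tl^+] reaches its threshold.
For Tl2S: 1.6 x 10^-21 = 0.068 × [Tl^+]^2  ⇒  [Tl^+] = 1.5 x 10^-10 M.
For TlBr: 6.0 x 10^-6 = 0.0067 × [Tl^+]  ⇒  [Tl^+] = 9.0 × 10^-4 M.
The salt with the lower threshold [Tl^+] precipitates first: Tl2S.

Tl2S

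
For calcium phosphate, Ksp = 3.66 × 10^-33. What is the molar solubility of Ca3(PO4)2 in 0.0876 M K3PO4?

Ca3(PO4)2(s) <=> 3 Ca^2+(aq) + 2 PO4^3-(aq)
Ksp = [Ca^2+]^3[PO4^3-]^2
Let s = moles of Ca3(PO4)2 that dissolve per litre. [Ca^2+] = 3s, [PO4^3-] = 0.0876 + 2s ≈ 0.0876 (common-ion effect: PO4^3- is already 0.0876 M).
Ksp ≈ (3s)^3 × (0.0876)^2
s = 2.60 x 10^-11 M
Check: 2s = 5.2 × 10^-11 ≪ 0.0876, so the approximation is valid.

s = 2.60 × 10^-11 M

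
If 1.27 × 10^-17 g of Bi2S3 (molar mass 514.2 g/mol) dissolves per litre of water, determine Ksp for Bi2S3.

Molar solubility s = (1.27 × 10^-17 g/L) / (514.2 g/mol) = 2.470 x 10^-20 M.
Bi2S3(s) ⇌ 2 Bi^3+ + 3 S^2-
With molar solubility s: [Bi^3+] = 2s, [S^2-] = 3s.
Ksp = [Bi^3+]^2[S^2-]^3
So Ksp = (2s)^2 × (3s)^3 = 108s^5
With s = 2.470 × 10^-20: Ksp = 9.93 x 10^-97

9.93 × 10^-97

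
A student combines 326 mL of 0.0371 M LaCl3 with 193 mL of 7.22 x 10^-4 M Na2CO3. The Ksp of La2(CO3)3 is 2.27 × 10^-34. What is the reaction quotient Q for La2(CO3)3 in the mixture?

Total volume = 326 + 193 = 519 mL.
[La^3+] = 3.71 x 10^-2 × (326/519) = 2.330 × 10^-2 M
[CO3^2-] = 7.22 × 10^-4 × (193/519) = 2.685 × 10^-4 M
La2(CO3)3(s) ⇌ 2 La^3+ + 3 CO3^2-, so Q = [La^3+]^2[CO3^2-]^3
Q = (2.330 × 10^-2)^2(2.685 × 10^-4)^3 = 1.05 x 10^-14
Q > Ksp, so La2(CO3)3 will precipitate.

Q ≈ 1.05 x 10^-14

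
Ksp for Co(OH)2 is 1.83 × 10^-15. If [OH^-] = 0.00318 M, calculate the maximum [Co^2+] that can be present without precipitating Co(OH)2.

Co(OH)2(s) <=> Co^2+ + 2 OH^-
Ksp = [Co^2+][OH^-]^2
Precipitation begins when Q = Ksp. With [OH^-] = 0.00318 M:
1.83 × 10^-15 = (0.00318)^2 × [Co^2+]
[Co^2+] = (1.83 × 10^-15 / 1.011 x 10^-5) = 1.81 × 10^-10 M

1.81 x 10^-10 M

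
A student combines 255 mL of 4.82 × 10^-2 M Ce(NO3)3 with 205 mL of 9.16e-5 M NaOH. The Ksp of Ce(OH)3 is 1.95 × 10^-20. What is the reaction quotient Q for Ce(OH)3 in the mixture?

Q ≈ 1.82 × 10^-15

Total volume = 255 + 205 = 460 mL.
[Ce^3+] = 4.82 × 10^-2 × (255/460) = 2.672 x 10^-2 M
[OH^-] = 9.16 × 10^-5 × (205/460) = 4.082 x 10^-5 M
Ce(OH)3(s) <=> Ce^3+ + 3 OH^-, so Q = [Ce^3+][OH^-]^3
Q = (2.672 × 10^-2)(4.082 x 10^-5)^3 = 1.82 × 10^-15
Q > Ksp, so Ce(OH)3 will precipitate.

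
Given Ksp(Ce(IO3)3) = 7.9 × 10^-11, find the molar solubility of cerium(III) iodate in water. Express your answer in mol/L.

1.3e-3 M

Ce(IO3)3(s) ⇌ Ce^3+(aq) + 3 IO3^-(aq)
Ksp = [Ce^3+][IO3^-]^3
With molar solubility s: [Ce^3+] = s, [IO3^-] = 3s.
So Ksp = s × (3s)^3 = 27s^4
Solving, s = (7.9 × 10^-11/27)^(1/4) = 1.3 × 10^-3 M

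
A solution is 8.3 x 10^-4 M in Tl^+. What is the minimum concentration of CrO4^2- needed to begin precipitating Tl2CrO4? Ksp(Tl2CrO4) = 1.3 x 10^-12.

Tl2CrO4(s) ⇌ 2 Tl^+(aq) + CrO4^2-(aq)
Ksp = [Tl^+]^2[CrO4^2-]
Precipitation begins when Q = Ksp. With [Tl^+] = 8.3 x 10^-4 M:
1.3 x 10^-12 = (8.3 x 10^-4)^2 × [CrO4^2-]
[CrO4^2-] = (1.3 x 10^-12 / 6.89 x 10^-7) = 1.9 x 10^-6 M

[CrO4^2-] ≈ 1.9 × 10^-6 M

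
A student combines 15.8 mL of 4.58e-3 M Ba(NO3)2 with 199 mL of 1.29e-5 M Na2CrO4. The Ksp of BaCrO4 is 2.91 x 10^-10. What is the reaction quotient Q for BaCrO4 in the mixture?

Total volume = 15.8 + 199 = 214.8 mL.
[Ba^2+] = 4.58 × 10^-3 × (15.8/214.8) = 3.369 × 10^-4 M
[CrO4^2-] = 1.29 x 10^-5 × (199/214.8) = 1.195 x 10^-5 M
BaCrO4(s) ⇌ Ba^2+ + CrO4^2-, so Q = [Ba^2+][CrO4^2-]
Q = (3.369 x 10^-4)(1.195 × 10^-5) = 4.03 × 10^-9
Q > Ksp, so BaCrO4 will precipitate.

Q ≈ 4.03 x 10^-9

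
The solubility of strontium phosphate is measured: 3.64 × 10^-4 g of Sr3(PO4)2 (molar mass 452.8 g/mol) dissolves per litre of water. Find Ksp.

Molar solubility s = (3.64 x 10^-4 g/L) / (452.8 g/mol) = 8.039 × 10^-7 M.
Sr3(PO4)2(s) <=> 3 Sr^2+ + 2 PO4^3-
Let s = molar solubility. Then [Sr^2+] = 3s and [PO4^3-] = 2s.
Ksp = [Sr^2+]^3[PO4^3-]^2
Ksp = (3s)^3(2s)^2 = 108s^5
Ksp = 108 × (8.039 × 10^-7)^5 = 3.63 x 10^-29

Ksp ≈ 3.63 × 10^-29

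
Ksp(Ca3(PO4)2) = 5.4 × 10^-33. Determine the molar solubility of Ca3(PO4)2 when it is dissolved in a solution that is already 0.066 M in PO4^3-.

Ca3(PO4)2(s) <=> 3 Ca^2+ + 2 PO4^3-
Ksp = [Ca^2+]^3[PO4^3-]^2
Let s be the molar solubility in this solution. [Ca^2+] = 3s, [PO4^3-] = 0.066 + 2s ≈ 0.066 (Ksp is small, so little additional dissolves).
Ksp ≈ (3s)^3 × (0.066)^2
s = 3.6 × 10^-11 M
Check: 2s = 7.2 x 10^-11 ≪ 0.066, so the approximation is valid.

3.6e-11 M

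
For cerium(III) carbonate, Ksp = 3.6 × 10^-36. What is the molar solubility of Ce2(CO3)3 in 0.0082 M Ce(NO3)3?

Ce2(CO3)3(s) ⇌ 2 Ce^3+ + 3 CO3^2-
Ksp = [Ce^3+]^2[CO3^2-]^3
Let s = moles of Ce2(CO3)3 that dissolve per litre. [Ce^3+] = 0.0082 + 2s ≈ 0.0082, [CO3^2-] = 3s (since Ce^3+ from Ce(NO3)3 dominates).
Ksp ≈ (0.0082)^2 × (3s)^3
s = 1.3 x 10^-11 M
Check: 2s = 2.5 x 10^-11 ≪ 0.0082, so the approximation is valid.

1.3e-11 M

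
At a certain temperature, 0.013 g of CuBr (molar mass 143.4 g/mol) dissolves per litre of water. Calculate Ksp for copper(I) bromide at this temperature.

Ksp ≈ 8.2 x 10^-9

Molar solubility s = (1.3 x 10^-2 g/L) / (143.4 g/mol) = 9.07 × 10^-5 M.
CuBr(s) <=> Cu^+ + Br^-
If s mol/L of CuBr dissolves, [Cu^+] = s and [Br^-] = s.
Ksp = [Cu^+][Br^-]
Ksp = (s)(s) = s^2
Ksp = (9.07 x 10^-5)^2 = 8.2 x 10^-9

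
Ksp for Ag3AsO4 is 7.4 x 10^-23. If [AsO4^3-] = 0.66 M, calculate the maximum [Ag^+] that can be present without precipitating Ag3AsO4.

4.8 × 10^-8 M

Ag3AsO4(s) <=> 3 Ag^+ + AsO4^3-
Ksp = [Ag^+]^3[AsO4^3-]
Precipitation begins when Q = Ksp. With [AsO4^3-] = 0.66 M:
7.4 x 10^-23 = (0.66) × [Ag^+]^3
[Ag^+] = (7.4 x 10^-23 / 6.6 x 10^-1)^(1/3) = 4.8 × 10^-8 M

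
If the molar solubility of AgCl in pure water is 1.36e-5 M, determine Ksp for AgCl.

AgCl(s) ⇌ Ag^+ + Cl^-
If s mol/L of AgCl dissolves, [Ag^+] = s and [Cl^-] = s.
Ksp = [Ag^+][Cl^-]
Ksp = s^2
Ksp = (1.36 × 10^-5)^2 = 1.85 × 10^-10

Ksp ≈ 1.85 x 10^-10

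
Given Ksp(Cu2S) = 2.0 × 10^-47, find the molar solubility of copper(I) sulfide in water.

Cu2S(s) ⇌ 2 Cu^+(aq) + S^2-(aq)
Ksp = [Cu^+]^2[S^2-]
For each mole of Cu2S that dissolves: [Cu^+] = 2s, [S^2-] = s.
Ksp = (2s)^2s = 4s^3
Solving, s = (2.0 × 10^-47/4)^(1/3) = 1.7 × 10^-16 M

s ≈ 1.7e-16 M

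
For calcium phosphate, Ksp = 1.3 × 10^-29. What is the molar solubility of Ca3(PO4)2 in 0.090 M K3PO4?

Ca3(PO4)2(s) ⇌ 3 Ca^2+(aq) + 2 PO4^3-(aq)
Ksp = [Ca^2+]^3[PO4^3-]^2
Let s be the molar solubility in this solution. [Ca^2+] = 3s, [PO4^3-] = 0.090 + 2s ≈ 0.090 (Ksp is small, so little additional dissolves).
Ksp ≈ (3s)^3 × (0.090)^2
s = 3.9 × 10^-10 M
Check: 2s = 7.8 x 10^-10 ≪ 0.090, so the approximation is valid.

s = 3.9 × 10^-10 M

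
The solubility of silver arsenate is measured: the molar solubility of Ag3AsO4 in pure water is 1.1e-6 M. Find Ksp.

Ag3AsO4(s) ⇌ 3 Ag^+ + AsO4^3-
With molar solubility s: [Ag^+] = 3s, [AsO4^3-] = s.
Ksp = [Ag^+]^3[AsO4^3-]
Substituting: Ksp = (3s)^3s = 27s^4
With s = 1.1 × 10^-6: Ksp = 4.0 × 10^-23

Ksp ≈ 4.0 × 10^-23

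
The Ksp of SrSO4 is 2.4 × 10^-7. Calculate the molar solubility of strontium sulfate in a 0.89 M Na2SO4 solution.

SrSO4(s) <=> Sr^2+(aq) + SO4^2-(aq)
Ksp = [Sr^2+][SO4^2-]
If s mol/L dissolves here, [Sr^2+] = s, [SO4^2-] = 0.89 + s ≈ 0.89 (since SO4^2- from Na2SO4 dominates).
Ksp ≈ s × 0.89
s = 2.7 × 10^-7 M
Check: s = 2.7 x 10^-7 ≪ 0.89, so the approximation is valid.

2.7 x 10^-7 M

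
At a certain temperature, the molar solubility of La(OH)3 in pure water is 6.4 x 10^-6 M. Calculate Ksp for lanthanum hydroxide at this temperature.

4.5 x 10^-20

La(OH)3(s) ⇌ La^3+ + 3 OH^-
Let s = molar solubility. Then [La^3+] = s and [OH^-] = 3s.
Ksp = [La^3+][OH^-]^3
Ksp = s(3s)^3 = 27s^4
With s = 6.4 x 10^-6: Ksp = 4.5 x 10^-20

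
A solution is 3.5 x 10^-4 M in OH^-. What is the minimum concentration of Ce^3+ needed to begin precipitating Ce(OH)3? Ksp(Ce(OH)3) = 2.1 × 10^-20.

4.9 × 10^-10 M

Ce(OH)3(s) <=> Ce^3+(aq) + 3 OH^-(aq)
Ksp = [Ce^3+][OH^-]^3
Precipitation begins when Q = Ksp. With [OH^-] = 3.5 x 10^-4 M:
2.1 × 10^-20 = (3.5 x 10^-4)^3 × [Ce^3+]
[Ce^3+] = (2.1 × 10^-20 / 4.29 x 10^-11) = 4.9 x 10^-10 M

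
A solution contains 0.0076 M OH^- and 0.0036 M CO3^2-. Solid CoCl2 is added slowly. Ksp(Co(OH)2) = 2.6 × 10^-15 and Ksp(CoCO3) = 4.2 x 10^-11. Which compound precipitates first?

Co(OH)2

Each salt begins to precipitate when Q = Ksp, i.e. when [Co^2+] reaches its threshold.
For Co(OH)2: 2.6 × 10^-15 = (0.0076)^2 × [Co^2+]  ⇒  [Co^2+] = 4.5 × 10^-11 M.
For CoCO3: 4.2 x 10^-11 = 0.0036 × [Co^2+]  ⇒  [Co^2+] = 1.2 x 10^-8 M.
The salt with the lower threshold [Co^2+] precipitates first: Co(OH)2.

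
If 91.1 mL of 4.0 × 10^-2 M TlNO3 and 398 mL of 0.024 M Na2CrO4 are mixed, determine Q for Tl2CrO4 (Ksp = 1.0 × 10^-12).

1.1e-6

Total volume = 91.1 + 398 = 489.1 mL.
[Tl^+] = 4.0 x 10^-2 × (91.1/489.1) = 7.45 x 10^-3 M
[CrO4^2-] = 2.4 x 10^-2 × (398/489.1) = 1.95 × 10^-2 M
Tl2CrO4(s) <=> 2 Tl^+ + CrO4^2-, so Q = [Tl^+]^2[CrO4^2-]
Q = (7.45 × 10^-3)^2(1.95 x 10^-2) = 1.1 × 10^-6
Q > Ksp, so Tl2CrO4 will precipitate.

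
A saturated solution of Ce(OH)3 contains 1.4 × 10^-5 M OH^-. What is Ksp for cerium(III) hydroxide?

Ksp ≈ 1.3 x 10^-20

Ce(OH)3(s) ⇌ Ce^3+ + 3 OH^-
Stoichiometry gives [Ce^3+] = (1/3)[OH^-] = 4.67 × 10^-6 M.
Ksp = [Ce^3+][OH^-]^3
Ksp = 4.67 × 10^-6 × (1.4 × 10^-5)^3 = 1.3 x 10^-20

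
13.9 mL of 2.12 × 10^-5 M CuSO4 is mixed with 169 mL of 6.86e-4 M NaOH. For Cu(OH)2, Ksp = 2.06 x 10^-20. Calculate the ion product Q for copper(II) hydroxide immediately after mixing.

Q = 6.47 × 10^-13

Total volume = 13.9 + 169 = 182.9 mL.
[Cu^2+] = 2.12 x 10^-5 × (13.9/182.9) = 1.611 × 10^-6 M
[OH^-] = 6.86 × 10^-4 × (169/182.9) = 6.339 x 10^-4 M
Cu(OH)2(s) <=> Cu^2+ + 2 OH^-, so Q = [Cu^2+][OH^-]^2
Q = (1.611 x 10^-6)(6.339 × 10^-4)^2 = 6.47 × 10^-13
Q > Ksp, so Cu(OH)2 will precipitate.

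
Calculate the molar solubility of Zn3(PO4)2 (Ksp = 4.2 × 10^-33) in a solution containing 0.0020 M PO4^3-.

Zn3(PO4)2(s) ⇌ 3 Zn^2+(aq) + 2 PO4^3-(aq)
Ksp = [Zn^2+]^3[PO4^3-]^2
Let s be the molar solubility in this solution. [Zn^2+] = 3s, [PO4^3-] = 0.0020 + 2s ≈ 0.0020 (since the PO4^3- already present dominates).
Ksp ≈ (3s)^3 × (0.0020)^2
s = 3.4 × 10^-10 M
Check: 2s = 6.8 x 10^-10 ≪ 0.0020, so the approximation is valid.

s ≈ 3.4 x 10^-10 M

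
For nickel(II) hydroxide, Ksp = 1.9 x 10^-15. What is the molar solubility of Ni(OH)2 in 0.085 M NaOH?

s = 2.6 × 10^-13 M

Ni(OH)2(s) <=> Ni^2+ + 2 OH^-
Ksp = [Ni^2+][OH^-]^2
If s mol/L dissolves here, [Ni^2+] = s, [OH^-] = 0.085 + 2s ≈ 0.085 (Ksp is small, so little additional dissolves).
Ksp ≈ s × (0.085)^2
s = 2.6 × 10^-13 M
Check: 2s = 5.3 × 10^-13 ≪ 0.085, so the approximation is valid.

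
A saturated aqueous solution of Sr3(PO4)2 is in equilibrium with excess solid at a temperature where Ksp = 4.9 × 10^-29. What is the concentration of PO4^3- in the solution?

[PO4^3-] = 1.7 × 10^-6 M

Sr3(PO4)2(s) ⇌ 3 Sr^2+(aq) + 2 PO4^3-(aq)
Ksp = [Sr^2+]^3[PO4^3-]^2
If s mol/L of Sr3(PO4)2 dissolves, [Sr^2+] = 3s and [PO4^3-] = 2s.
Substituting: Ksp = (3s)^3(2s)^2 = 108s^5
s^5 = 4.9 × 10^-29 / 108, so s = 8.54 × 10^-7 M
[PO4^3-] = 2s = 1.7 × 10^-6 M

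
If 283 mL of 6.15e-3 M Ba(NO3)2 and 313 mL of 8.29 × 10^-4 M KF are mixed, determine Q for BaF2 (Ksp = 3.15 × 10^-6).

Q = 5.54e-10

Total volume = 283 + 313 = 596 mL.
[Ba^2+] = 6.15 × 10^-3 × (283/596) = 2.920 × 10^-3 M
[F^-] = 8.29 x 10^-4 × (313/596) = 4.354 x 10^-4 M
BaF2(s) <=> Ba^2+(aq) + 2 F^-(aq), so Q = [Ba^2+][F^-]^2
Q = (2.920 × 10^-3)(4.354 x 10^-4)^2 = 5.54 × 10^-10
Q < Ksp, so no precipitate of BaF2 forms.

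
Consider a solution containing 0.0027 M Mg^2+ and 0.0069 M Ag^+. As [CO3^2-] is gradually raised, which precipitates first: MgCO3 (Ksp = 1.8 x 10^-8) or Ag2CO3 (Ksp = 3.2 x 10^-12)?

Each salt begins to precipitate when Q = Ksp, i.e. when [CO3^2-] reaches its threshold.
For MgCO3: 1.8 x 10^-8 = 0.0027 × [CO3^2-]  ⇒  [CO3^2-] = 6.7 × 10^-6 M.
For Ag2CO3: 3.2 x 10^-12 = (0.0069)^2 × [CO3^2-]  ⇒  [CO3^2-] = 6.7 x 10^-8 M.
The salt with the lower threshold [CO3^2-] precipitates first: Ag2CO3.

Ag2CO3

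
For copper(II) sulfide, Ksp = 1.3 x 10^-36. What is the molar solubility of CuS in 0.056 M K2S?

CuS(s) ⇌ Cu^2+(aq) + S^2-(aq)
Ksp = [Cu^2+][S^2-]
Let s be the molar solubility in this solution. [Cu^2+] = s, [S^2-] = 0.056 + s ≈ 0.056 (since S^2- from K2S dominates).
Ksp ≈ s × 0.056
s = 2.3 x 10^-35 M
Check: s = 2.3 x 10^-35 ≪ 0.056, so the approximation is valid.

s = 2.3 × 10^-35 M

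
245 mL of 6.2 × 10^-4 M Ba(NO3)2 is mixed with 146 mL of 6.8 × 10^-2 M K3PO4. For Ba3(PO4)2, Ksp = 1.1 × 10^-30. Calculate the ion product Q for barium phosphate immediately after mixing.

Total volume = 245 + 146 = 391 mL.
[Ba^2+] = 6.2 x 10^-4 × (245/391) = 3.88 × 10^-4 M
[PO4^3-] = 6.8 × 10^-2 × (146/391) = 2.54 × 10^-2 M
Ba3(PO4)2(s) <=> 3 Ba^2+(aq) + 2 PO4^3-(aq), so Q = [Ba^2+]^3[PO4^3-]^2
Q = (3.88 × 10^-4)^3(2.54 x 10^-2)^2 = 3.8 × 10^-14
Q > Ksp, so Ba3(PO4)2 will precipitate.

3.8 x 10^-14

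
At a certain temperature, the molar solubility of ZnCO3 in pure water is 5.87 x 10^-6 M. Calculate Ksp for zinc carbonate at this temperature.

3.45 x 10^-11

ZnCO3(s) <=> Zn^2+ + CO3^2-
If s mol/L of ZnCO3 dissolves, [Zn^2+] = s and [CO3^2-] = s.
Ksp = [Zn^2+][CO3^2-]
Ksp = s^2
Ksp = (5.87 × 10^-6)^2 = 3.45 × 10^-11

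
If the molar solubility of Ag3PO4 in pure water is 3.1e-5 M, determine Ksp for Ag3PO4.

Ag3PO4(s) <=> 3 Ag^+(aq) + PO4^3-(aq)
If s mol/L of Ag3PO4 dissolves, [Ag^+] = 3s and [PO4^3-] = s.
Ksp = [Ag^+]^3[PO4^3-]
Ksp = (3s)^3s = 27s^4
With s = 3.1 x 10^-5: Ksp = 2.5 x 10^-17

2.5 x 10^-17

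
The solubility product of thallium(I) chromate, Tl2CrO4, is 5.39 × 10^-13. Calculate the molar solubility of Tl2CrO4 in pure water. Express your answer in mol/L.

Tl2CrO4(s) ⇌ 2 Tl^+ + CrO4^2-
Ksp = [Tl^+]^2[CrO4^2-]
With molar solubility s: [Tl^+] = 2s, [CrO4^2-] = s.
Substituting: Ksp = (2s)^2s = 4s^3
Solving, s = (5.39 × 10^-13/4)^(1/3) = 5.13 × 10^-5 M

s ≈ 5.13e-5 M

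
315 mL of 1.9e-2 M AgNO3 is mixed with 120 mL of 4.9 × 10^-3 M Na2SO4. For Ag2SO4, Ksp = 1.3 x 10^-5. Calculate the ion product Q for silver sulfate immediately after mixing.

Q = 2.6 × 10^-7

Total volume = 315 + 120 = 435 mL.
[Ag^+] = 1.9 x 10^-2 × (315/435) = 1.38 x 10^-2 M
[SO4^2-] = 4.9 x 10^-3 × (120/435) = 1.35 × 10^-3 M
Ag2SO4(s) ⇌ 2 Ag^+ + SO4^2-, so Q = [Ag^+]^2[SO4^2-]
Q = (1.38 × 10^-2)^2(1.35 x 10^-3) = 2.6 × 10^-7
Q < Ksp, so no precipitate of Ag2SO4 forms.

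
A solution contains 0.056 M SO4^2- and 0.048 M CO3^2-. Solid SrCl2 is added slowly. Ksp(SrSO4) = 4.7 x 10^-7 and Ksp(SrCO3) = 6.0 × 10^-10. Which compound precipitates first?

Precipitation of each salt starts when its ion product equals its Ksp.
For SrSO4: 4.7 x 10^-7 = 0.056 × [Sr^2+]  ⇒  [Sr^2+] = 8.4 × 10^-6 M.
For SrCO3: 6.0 × 10^-10 = 0.048 × [Sr^2+]  ⇒  [Sr^2+] = 1.3 × 10^-8 M.
The salt with the lower threshold [Sr^2+] precipitates first: SrCO3.

SrCO3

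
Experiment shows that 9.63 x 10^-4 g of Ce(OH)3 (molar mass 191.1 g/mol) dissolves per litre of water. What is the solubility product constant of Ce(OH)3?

1.74e-20

Molar solubility s = (9.63 × 10^-4 g/L) / (191.1 g/mol) = 5.039 × 10^-6 M.
Ce(OH)3(s) ⇌ Ce^3+(aq) + 3 OH^-(aq)
Let s = molar solubility. Then [Ce^3+] = s and [OH^-] = 3s.
Ksp = [Ce^3+][OH^-]^3
Substituting: Ksp = s(3s)^3 = 27s^4
With s = 5.039 x 10^-6: Ksp = 1.74 × 10^-20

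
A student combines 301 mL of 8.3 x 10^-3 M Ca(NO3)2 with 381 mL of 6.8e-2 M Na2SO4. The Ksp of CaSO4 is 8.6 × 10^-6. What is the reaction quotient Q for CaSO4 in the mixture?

Q = 1.4e-4

Total volume = 301 + 381 = 682 mL.
[Ca^2+] = 8.3 × 10^-3 × (301/682) = 3.66 × 10^-3 M
[SO4^2-] = 6.8 x 10^-2 × (381/682) = 3.80 × 10^-2 M
CaSO4(s) <=> Ca^2+ + SO4^2-, so Q = [Ca^2+][SO4^2-]
Q = (3.66 × 10^-3)(3.80 × 10^-2) = 1.4 × 10^-4
Q > Ksp, so CaSO4 will precipitate.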